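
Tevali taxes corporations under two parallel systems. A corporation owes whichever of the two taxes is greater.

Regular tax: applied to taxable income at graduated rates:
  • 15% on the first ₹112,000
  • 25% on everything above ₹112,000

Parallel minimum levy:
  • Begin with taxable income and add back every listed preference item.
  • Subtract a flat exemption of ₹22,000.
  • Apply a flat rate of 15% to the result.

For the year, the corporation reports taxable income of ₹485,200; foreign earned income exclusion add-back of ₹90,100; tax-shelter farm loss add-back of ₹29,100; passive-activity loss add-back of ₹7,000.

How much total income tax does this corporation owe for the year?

₹110,100

Regular tax:
  ₹112,000 × 15% = ₹16,800
  ₹373,200 × 25% = ₹93,300
  → ₹110,100

Parallel minimum levy:
  Adjusted income: ₹485,200 + ₹90,100 + ₹29,100 + ₹7,000 = ₹611,400
  Less exemption ₹22,000 → base ₹589,400
  ₹589,400 × 15% = ₹88,410

₹110,100 > ₹88,410, so the regular tax governs.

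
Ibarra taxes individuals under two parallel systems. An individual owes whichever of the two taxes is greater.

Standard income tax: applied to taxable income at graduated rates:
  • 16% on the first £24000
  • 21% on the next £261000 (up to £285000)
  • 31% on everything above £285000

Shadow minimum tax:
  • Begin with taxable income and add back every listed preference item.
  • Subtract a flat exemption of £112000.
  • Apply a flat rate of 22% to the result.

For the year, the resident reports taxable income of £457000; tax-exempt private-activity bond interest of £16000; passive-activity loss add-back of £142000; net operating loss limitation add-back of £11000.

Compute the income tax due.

Shadow minimum tax:
  Adjusted income: £457000 + £16000 + £142000 + £11000 = £626000
  Less exemption £112000 → base £514000
  £514000 × 22% = £113080

Standard income tax:
  £24000 × 16% = £3840
  £261000 × 21% = £54810
  £172000 × 31% = £53320
  → £111970

£113080 > £111970, so the shadow minimum tax is the binding amount.

£113080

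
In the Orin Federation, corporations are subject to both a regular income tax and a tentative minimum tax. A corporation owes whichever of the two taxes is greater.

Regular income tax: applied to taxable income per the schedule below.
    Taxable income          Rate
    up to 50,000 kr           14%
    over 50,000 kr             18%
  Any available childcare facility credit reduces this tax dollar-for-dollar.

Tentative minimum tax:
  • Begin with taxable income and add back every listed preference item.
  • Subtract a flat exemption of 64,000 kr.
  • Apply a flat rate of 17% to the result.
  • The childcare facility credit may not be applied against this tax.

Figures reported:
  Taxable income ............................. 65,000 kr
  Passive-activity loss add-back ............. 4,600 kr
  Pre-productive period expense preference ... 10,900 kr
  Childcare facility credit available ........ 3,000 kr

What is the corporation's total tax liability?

6,700 kr

Tentative minimum tax:
  Adjusted income: 65,000 kr + 4,600 kr + 10,900 kr = 80,500 kr
  Less exemption 64,000 kr → base 16,500 kr
  16,500 kr × 17% = 2,805 kr

Regular income tax:
  50,000 kr × 14% = 7,000 kr
  15,000 kr × 18% = 2,700 kr
  → 9,700 kr
  Less childcare facility credit 3,000 kr → 6,700 kr

6,700 kr > 2,805 kr, so the regular income tax governs.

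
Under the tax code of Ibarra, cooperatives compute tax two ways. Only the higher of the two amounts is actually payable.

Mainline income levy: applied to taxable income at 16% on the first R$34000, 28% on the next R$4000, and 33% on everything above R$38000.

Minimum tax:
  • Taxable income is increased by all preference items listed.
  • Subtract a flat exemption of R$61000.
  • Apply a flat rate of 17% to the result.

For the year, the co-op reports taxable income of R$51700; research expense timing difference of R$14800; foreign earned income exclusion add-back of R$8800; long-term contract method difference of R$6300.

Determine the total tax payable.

R$11081

Mainline income levy:
  R$34000 × 16% = R$5440
  R$4000 × 28% = R$1120
  R$13700 × 33% = R$4521
  → R$11081

Minimum tax:
  Adjusted income: R$51700 + R$14800 + R$8800 + R$6300 = R$81600
  Less exemption R$61000 → base R$20600
  R$20600 × 17% = R$3502

R$11081 > R$3502, so the mainline income levy governs.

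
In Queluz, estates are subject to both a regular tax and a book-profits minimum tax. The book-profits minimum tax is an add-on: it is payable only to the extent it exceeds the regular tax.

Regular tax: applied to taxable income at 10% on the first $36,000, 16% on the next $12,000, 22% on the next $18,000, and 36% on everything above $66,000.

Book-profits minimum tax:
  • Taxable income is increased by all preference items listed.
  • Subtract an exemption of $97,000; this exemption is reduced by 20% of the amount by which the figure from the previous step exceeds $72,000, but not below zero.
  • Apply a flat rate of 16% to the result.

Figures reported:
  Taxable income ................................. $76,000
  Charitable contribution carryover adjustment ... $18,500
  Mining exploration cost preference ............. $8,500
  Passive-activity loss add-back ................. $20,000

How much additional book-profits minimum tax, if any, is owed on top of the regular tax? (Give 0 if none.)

$0

Regular tax:
  $36,000 × 10% = $3,600
  $12,000 × 16% = $1,920
  $18,000 × 22% = $3,960
  $10,000 × 36% = $3,600
  → $13,080

Book-profits minimum tax:
  Adjusted income: $76,000 + $18,500 + $8,500 + $20,000 = $123,000
  Exemption: $97,000 − 20% × ($123,000 − $72,000) = $97,000 − $10,200 = $86,800
  Base: $123,000 − $86,800 = $36,200
  $36,200 × 16% = $5,792

$5,792 ≤ $13,080, so no add-on is due.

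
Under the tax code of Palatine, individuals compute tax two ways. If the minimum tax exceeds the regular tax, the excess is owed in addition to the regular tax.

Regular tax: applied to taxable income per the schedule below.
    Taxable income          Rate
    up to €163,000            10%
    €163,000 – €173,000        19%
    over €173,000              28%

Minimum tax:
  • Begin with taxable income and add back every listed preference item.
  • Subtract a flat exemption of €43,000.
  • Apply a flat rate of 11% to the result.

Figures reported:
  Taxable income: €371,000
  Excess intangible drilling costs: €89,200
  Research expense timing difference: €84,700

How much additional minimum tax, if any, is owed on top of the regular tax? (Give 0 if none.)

€0

Minimum tax:
  Adjusted income: €371,000 + €89,200 + €84,700 = €544,900
  Less exemption €43,000 → base €501,900
  €501,900 × 11% = €55,209

Regular tax:
  €163,000 × 10% = €16,300
  €10,000 × 19% = €1,900
  €198,000 × 28% = €55,440
  → €73,640

€55,209 ≤ €73,640, so no add-on is due.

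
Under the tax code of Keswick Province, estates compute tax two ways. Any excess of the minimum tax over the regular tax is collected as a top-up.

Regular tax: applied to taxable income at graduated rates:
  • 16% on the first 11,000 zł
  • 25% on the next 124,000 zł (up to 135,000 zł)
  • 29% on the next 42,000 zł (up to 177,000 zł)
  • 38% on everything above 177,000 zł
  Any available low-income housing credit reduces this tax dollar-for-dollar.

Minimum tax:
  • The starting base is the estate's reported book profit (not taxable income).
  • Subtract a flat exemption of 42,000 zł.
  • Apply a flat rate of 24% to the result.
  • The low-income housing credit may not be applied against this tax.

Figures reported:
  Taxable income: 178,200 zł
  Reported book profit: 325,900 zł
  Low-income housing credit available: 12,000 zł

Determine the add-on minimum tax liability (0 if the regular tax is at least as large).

Minimum tax:
  Base (reported book profit): 325,900 zł
  Less exemption 42,000 zł → base 283,900 zł
  283,900 zł × 24% = 68,136 zł

Regular tax:
  11,000 zł × 16% = 1,760 zł
  124,000 zł × 25% = 31,000 zł
  42,000 zł × 29% = 12,180 zł
  1,200 zł × 38% = 456 zł
  → 45,396 zł
  Less low-income housing credit 12,000 zł → 33,396 zł

Excess of minimum tax over regular tax: 68,136 zł − 33,396 zł = 34,740 zł.

34,740 zł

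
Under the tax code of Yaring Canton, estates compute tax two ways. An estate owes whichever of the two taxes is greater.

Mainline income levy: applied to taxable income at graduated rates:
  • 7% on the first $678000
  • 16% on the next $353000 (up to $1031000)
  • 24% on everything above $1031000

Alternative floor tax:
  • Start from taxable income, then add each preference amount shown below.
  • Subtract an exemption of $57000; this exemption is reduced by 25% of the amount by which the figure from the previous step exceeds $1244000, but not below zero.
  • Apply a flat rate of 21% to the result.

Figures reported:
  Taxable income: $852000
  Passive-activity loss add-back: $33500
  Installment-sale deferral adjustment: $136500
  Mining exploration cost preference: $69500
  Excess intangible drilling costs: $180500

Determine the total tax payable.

Alternative floor tax:
  Adjusted income: $852000 + $33500 + $136500 + $69500 + $180500 = $1272000
  Exemption: $57000 − 25% × ($1272000 − $1244000) = $57000 − $7000 = $50000
  Base: $1272000 − $50000 = $1222000
  $1222000 × 21% = $256620

Mainline income levy:
  $678000 × 7% = $47460
  $174000 × 16% = $27840
  → $75300

$256620 > $75300, so the alternative floor tax is the binding amount.

$256620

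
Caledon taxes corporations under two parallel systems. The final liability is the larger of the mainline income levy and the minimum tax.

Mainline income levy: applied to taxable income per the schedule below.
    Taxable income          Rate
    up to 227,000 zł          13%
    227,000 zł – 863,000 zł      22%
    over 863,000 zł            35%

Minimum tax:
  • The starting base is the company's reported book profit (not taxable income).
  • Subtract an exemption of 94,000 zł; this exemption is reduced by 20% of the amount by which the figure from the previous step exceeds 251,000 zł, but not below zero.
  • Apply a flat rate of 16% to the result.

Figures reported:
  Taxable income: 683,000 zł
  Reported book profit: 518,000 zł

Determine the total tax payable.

129,830 zł

Minimum tax:
  Base (reported book profit): 518,000 zł
  Exemption: 94,000 zł − 20% × (518,000 zł − 251,000 zł) = 94,000 zł − 53,400 zł = 40,600 zł
  Base: 518,000 zł − 40,600 zł = 477,400 zł
  477,400 zł × 16% = 76,384 zł

Mainline income levy:
  227,000 zł × 13% = 29,510 zł
  456,000 zł × 22% = 100,320 zł
  → 129,830 zł

129,830 zł > 76,384 zł, so the mainline income levy governs.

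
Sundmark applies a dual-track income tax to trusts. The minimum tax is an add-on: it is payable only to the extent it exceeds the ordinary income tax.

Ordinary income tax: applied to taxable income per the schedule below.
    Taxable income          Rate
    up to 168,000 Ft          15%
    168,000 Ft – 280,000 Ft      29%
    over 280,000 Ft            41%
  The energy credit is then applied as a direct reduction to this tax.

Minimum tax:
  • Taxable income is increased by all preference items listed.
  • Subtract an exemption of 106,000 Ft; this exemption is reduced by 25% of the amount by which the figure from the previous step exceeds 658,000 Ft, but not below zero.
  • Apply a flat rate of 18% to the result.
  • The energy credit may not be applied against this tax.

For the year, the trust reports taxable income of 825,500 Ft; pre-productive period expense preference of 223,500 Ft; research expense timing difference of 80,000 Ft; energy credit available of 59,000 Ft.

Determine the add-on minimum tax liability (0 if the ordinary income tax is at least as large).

Ordinary income tax:
  168,000 Ft × 15% = 25,200 Ft
  112,000 Ft × 29% = 32,480 Ft
  545,500 Ft × 41% = 223,655 Ft
  → 281,335 Ft
  Less energy credit 59,000 Ft → 222,335 Ft

Minimum tax:
  Adjusted income: 825,500 Ft + 223,500 Ft + 80,000 Ft = 1,129,000 Ft
  Exemption: 25% × (1,129,000 Ft − 658,000 Ft) = 117,750 Ft ≥ 106,000 Ft, so the exemption is fully phased out
  Base: 1,129,000 Ft − 0 Ft = 1,129,000 Ft
  1,129,000 Ft × 18% = 203,220 Ft

203,220 Ft ≤ 222,335 Ft, so no add-on is due.

0 Ft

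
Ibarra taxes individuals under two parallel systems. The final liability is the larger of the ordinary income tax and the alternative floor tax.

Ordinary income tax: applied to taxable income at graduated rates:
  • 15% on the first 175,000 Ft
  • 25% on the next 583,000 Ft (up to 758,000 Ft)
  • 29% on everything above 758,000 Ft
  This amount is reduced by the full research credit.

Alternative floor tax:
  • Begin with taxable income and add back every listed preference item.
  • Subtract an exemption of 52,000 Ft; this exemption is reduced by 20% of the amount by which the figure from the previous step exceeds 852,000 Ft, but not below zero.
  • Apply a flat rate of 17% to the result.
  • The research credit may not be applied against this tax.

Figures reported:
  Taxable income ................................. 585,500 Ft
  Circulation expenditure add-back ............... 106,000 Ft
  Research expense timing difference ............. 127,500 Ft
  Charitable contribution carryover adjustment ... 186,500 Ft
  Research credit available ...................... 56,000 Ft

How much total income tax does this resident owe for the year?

167,314 Ft

Ordinary income tax:
  175,000 Ft × 15% = 26,250 Ft
  410,500 Ft × 25% = 102,625 Ft
  → 128,875 Ft
  Less research credit 56,000 Ft → 72,875 Ft

Alternative floor tax:
  Adjusted income: 585,500 Ft + 106,000 Ft + 127,500 Ft + 186,500 Ft = 1,005,500 Ft
  Exemption: 52,000 Ft − 20% × (1,005,500 Ft − 852,000 Ft) = 52,000 Ft − 30,700 Ft = 21,300 Ft
  Base: 1,005,500 Ft − 21,300 Ft = 984,200 Ft
  984,200 Ft × 17% = 167,314 Ft

167,314 Ft > 72,875 Ft, so the alternative floor tax is the binding amount.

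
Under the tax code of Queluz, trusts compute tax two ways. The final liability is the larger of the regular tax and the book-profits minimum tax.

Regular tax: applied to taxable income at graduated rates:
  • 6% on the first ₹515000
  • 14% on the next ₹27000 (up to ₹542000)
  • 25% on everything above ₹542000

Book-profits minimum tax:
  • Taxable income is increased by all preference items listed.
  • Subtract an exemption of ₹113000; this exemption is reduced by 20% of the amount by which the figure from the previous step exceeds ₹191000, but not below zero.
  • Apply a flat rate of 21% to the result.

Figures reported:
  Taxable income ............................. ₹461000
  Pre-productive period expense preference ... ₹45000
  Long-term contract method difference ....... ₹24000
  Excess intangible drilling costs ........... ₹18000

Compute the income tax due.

₹106344

Book-profits minimum tax:
  Adjusted income: ₹461000 + ₹45000 + ₹24000 + ₹18000 = ₹548000
  Exemption: ₹113000 − 20% × (₹548000 − ₹191000) = ₹113000 − ₹71400 = ₹41600
  Base: ₹548000 − ₹41600 = ₹506400
  ₹506400 × 21% = ₹106344

Regular tax:
  ₹461000 × 6% = ₹27660

₹106344 > ₹27660, so the book-profits minimum tax is the binding amount.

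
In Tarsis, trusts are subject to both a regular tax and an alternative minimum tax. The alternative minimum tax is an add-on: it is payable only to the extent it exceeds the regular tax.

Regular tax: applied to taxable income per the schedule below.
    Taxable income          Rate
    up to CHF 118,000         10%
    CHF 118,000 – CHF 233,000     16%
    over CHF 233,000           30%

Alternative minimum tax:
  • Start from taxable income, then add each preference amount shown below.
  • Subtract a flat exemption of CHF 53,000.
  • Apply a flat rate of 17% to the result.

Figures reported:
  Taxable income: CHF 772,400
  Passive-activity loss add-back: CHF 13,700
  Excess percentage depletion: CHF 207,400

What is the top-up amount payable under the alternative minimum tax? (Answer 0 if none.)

Regular tax:
  CHF 118,000 × 10% = CHF 11,800
  CHF 115,000 × 16% = CHF 18,400
  CHF 539,400 × 30% = CHF 161,820
  → CHF 192,020

Alternative minimum tax:
  Adjusted income: CHF 772,400 + CHF 13,700 + CHF 207,400 = CHF 993,500
  Less exemption CHF 53,000 → base CHF 940,500
  CHF 940,500 × 17% = CHF 159,885

CHF 159,885 ≤ CHF 192,020, so no add-on is due.

CHF 0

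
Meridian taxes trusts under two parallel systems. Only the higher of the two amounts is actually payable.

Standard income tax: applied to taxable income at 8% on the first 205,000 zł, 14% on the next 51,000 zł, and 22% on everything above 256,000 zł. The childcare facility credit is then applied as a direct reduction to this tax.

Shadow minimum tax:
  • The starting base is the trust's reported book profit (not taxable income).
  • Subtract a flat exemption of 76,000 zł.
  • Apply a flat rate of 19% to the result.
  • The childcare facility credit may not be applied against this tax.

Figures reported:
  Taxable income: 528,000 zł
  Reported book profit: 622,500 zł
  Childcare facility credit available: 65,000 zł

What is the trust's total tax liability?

103,835 zł

Standard income tax:
  205,000 zł × 8% = 16,400 zł
  51,000 zł × 14% = 7,140 zł
  272,000 zł × 22% = 59,840 zł
  → 83,380 zł
  Less childcare facility credit 65,000 zł → 18,380 zł

Shadow minimum tax:
  Base (reported book profit): 622,500 zł
  Less exemption 76,000 zł → base 546,500 zł
  546,500 zł × 19% = 103,835 zł

103,835 zł > 18,380 zł, so the shadow minimum tax is the binding amount.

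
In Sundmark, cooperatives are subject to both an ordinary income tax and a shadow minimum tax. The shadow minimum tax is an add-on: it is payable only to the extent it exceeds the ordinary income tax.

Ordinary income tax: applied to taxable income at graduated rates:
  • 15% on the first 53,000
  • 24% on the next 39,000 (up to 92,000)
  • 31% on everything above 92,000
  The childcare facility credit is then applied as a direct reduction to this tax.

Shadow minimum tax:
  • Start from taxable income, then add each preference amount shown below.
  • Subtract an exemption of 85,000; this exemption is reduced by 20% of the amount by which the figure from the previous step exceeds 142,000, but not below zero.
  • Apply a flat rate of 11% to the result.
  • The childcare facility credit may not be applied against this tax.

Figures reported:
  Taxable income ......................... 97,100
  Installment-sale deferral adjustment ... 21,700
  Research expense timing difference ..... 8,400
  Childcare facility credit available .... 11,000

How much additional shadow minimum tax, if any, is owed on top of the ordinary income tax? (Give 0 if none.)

Shadow minimum tax:
  Adjusted income: 97,100 + 21,700 + 8,400 = 127,200
  Exemption: 127,200 ≤ 142,000, so full 85,000 applies
  Base: 127,200 − 85,000 = 42,200
  42,200 × 11% = 4,642

Ordinary income tax:
  53,000 × 15% = 7,950
  39,000 × 24% = 9,360
  5,100 × 31% = 1,581
  → 18,891
  Less childcare facility credit 11,000 → 7,891

4,642 ≤ 7,891, so no add-on is due.

0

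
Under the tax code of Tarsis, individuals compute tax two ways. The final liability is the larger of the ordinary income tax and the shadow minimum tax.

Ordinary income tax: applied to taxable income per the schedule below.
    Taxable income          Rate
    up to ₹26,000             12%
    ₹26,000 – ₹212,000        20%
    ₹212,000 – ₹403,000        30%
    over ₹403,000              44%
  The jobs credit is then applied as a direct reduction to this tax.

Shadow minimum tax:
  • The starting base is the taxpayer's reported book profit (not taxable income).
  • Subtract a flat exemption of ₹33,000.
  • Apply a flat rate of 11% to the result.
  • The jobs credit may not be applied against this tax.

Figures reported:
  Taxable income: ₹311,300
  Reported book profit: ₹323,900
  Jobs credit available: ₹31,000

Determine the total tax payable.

₹39,110

Ordinary income tax:
  ₹26,000 × 12% = ₹3,120
  ₹186,000 × 20% = ₹37,200
  ₹99,300 × 30% = ₹29,790
  → ₹70,110
  Less jobs credit ₹31,000 → ₹39,110

Shadow minimum tax:
  Base (reported book profit): ₹323,900
  Less exemption ₹33,000 → base ₹290,900
  ₹290,900 × 11% = ₹31,999

₹39,110 > ₹31,999, so the ordinary income tax governs.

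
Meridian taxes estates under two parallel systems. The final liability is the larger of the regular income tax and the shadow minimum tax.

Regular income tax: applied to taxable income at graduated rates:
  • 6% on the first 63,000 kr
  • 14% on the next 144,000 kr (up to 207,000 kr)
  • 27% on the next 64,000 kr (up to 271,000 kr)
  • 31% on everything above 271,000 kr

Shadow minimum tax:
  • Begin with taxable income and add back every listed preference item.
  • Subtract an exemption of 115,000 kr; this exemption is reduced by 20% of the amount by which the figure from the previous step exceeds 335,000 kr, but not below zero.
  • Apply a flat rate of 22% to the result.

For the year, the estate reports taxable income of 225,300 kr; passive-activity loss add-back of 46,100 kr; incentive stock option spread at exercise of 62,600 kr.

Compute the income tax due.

48,180 kr

Regular income tax:
  63,000 kr × 6% = 3,780 kr
  144,000 kr × 14% = 20,160 kr
  18,300 kr × 27% = 4,941 kr
  → 28,881 kr

Shadow minimum tax:
  Adjusted income: 225,300 kr + 46,100 kr + 62,600 kr = 334,000 kr
  Exemption: 334,000 kr ≤ 335,000 kr, so full 115,000 kr applies
  Base: 334,000 kr − 115,000 kr = 219,000 kr
  219,000 kr × 22% = 48,180 kr

48,180 kr > 28,881 kr, so the shadow minimum tax is the binding amount.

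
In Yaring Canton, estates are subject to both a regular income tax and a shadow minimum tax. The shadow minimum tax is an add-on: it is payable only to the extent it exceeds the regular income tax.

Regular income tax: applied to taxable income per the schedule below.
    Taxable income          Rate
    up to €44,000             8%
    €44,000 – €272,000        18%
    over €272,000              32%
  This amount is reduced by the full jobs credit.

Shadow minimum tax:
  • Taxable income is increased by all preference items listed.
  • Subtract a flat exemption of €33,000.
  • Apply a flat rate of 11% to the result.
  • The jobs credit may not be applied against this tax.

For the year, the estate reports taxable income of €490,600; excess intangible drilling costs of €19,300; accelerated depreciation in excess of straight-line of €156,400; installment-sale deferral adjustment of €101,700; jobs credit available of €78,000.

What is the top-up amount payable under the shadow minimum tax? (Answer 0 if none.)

€44,338

Regular income tax:
  €44,000 × 8% = €3,520
  €228,000 × 18% = €41,040
  €218,600 × 32% = €69,952
  → €114,512
  Less jobs credit €78,000 → €36,512

Shadow minimum tax:
  Adjusted income: €490,600 + €19,300 + €156,400 + €101,700 = €768,000
  Less exemption €33,000 → base €735,000
  €735,000 × 11% = €80,850

Excess of shadow minimum tax over regular income tax: €80,850 − €36,512 = €44,338.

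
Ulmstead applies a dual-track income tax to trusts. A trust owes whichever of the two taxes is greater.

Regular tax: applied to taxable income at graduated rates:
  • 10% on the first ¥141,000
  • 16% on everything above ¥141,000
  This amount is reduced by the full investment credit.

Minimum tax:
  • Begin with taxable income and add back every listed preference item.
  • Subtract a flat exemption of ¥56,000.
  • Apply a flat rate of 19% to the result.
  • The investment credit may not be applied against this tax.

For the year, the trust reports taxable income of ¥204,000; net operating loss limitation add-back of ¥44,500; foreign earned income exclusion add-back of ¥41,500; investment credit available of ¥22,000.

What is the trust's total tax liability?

Regular tax:
  ¥141,000 × 10% = ¥14,100
  ¥63,000 × 16% = ¥10,080
  → ¥24,180
  Less investment credit ¥22,000 → ¥2,180

Minimum tax:
  Adjusted income: ¥204,000 + ¥44,500 + ¥41,500 = ¥290,000
  Less exemption ¥56,000 → base ¥234,000
  ¥234,000 × 19% = ¥44,460

¥44,460 > ¥2,180, so the minimum tax is the binding amount.

¥44,460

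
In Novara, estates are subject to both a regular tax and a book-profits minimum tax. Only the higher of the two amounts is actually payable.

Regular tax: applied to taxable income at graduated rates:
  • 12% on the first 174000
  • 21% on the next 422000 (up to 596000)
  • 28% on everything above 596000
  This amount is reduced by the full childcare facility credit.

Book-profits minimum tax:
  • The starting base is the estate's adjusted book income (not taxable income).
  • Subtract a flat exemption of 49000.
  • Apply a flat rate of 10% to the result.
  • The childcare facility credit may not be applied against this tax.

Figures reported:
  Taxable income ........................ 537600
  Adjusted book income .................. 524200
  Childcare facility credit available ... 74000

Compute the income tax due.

Regular tax:
  174000 × 12% = 20880
  363600 × 21% = 76356
  → 97236
  Less childcare facility credit 74000 → 23236

Book-profits minimum tax:
  Base (adjusted book income): 524200
  Less exemption 49000 → base 475200
  475200 × 10% = 47520

47520 > 23236, so the book-profits minimum tax is the binding amount.

47520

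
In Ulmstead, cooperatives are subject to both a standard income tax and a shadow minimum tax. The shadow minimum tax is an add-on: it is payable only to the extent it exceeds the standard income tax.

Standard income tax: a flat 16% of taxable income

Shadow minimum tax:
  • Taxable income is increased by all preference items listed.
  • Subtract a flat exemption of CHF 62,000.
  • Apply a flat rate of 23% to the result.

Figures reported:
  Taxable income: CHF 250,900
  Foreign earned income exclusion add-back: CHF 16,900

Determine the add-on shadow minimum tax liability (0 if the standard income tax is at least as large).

Standard income tax:
  CHF 250,900 × 16% = CHF 40,144

Shadow minimum tax:
  Adjusted income: CHF 250,900 + CHF 16,900 = CHF 267,800
  Less exemption CHF 62,000 → base CHF 205,800
  CHF 205,800 × 23% = CHF 47,334

Excess of shadow minimum tax over standard income tax: CHF 47,334 − CHF 40,144 = CHF 7,190.

CHF 7,190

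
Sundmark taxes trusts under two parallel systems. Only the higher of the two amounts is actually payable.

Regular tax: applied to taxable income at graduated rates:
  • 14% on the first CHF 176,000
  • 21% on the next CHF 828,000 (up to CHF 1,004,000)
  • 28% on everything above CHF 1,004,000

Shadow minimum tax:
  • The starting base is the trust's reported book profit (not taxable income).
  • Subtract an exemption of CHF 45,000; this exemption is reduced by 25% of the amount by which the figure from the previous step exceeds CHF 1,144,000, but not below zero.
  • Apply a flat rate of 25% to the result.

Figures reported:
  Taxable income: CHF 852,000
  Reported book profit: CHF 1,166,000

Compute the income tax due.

Shadow minimum tax:
  Base (reported book profit): CHF 1,166,000
  Exemption: CHF 45,000 − 25% × (CHF 1,166,000 − CHF 1,144,000) = CHF 45,000 − CHF 5,500 = CHF 39,500
  Base: CHF 1,166,000 − CHF 39,500 = CHF 1,126,500
  CHF 1,126,500 × 25% = CHF 281,625

Regular tax:
  CHF 176,000 × 14% = CHF 24,640
  CHF 676,000 × 21% = CHF 141,960
  → CHF 166,600

CHF 281,625 > CHF 166,600, so the shadow minimum tax is the binding amount.

CHF 281,625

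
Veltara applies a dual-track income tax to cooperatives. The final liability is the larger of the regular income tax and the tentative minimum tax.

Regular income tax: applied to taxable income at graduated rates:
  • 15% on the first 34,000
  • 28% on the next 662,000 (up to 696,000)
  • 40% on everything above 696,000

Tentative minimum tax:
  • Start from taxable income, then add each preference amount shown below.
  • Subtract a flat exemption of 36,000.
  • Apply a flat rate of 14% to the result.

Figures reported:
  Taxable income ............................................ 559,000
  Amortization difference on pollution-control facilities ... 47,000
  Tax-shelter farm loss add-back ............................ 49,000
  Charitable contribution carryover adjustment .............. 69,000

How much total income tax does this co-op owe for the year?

152,100

Tentative minimum tax:
  Adjusted income: 559,000 + 47,000 + 49,000 + 69,000 = 724,000
  Less exemption 36,000 → base 688,000
  688,000 × 14% = 96,320

Regular income tax:
  34,000 × 15% = 5,100
  525,000 × 28% = 147,000
  → 152,100

152,100 > 96,320, so the regular income tax governs.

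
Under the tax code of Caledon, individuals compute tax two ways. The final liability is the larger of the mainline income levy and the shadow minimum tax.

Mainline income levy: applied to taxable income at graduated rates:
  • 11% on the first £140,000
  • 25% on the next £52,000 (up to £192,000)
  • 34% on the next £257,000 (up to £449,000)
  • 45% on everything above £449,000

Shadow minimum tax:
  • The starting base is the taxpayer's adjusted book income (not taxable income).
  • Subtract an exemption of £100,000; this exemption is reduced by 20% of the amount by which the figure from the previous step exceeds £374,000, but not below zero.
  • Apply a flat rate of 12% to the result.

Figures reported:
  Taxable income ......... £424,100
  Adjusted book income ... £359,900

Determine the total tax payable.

Shadow minimum tax:
  Base (adjusted book income): £359,900
  Exemption: £359,900 ≤ £374,000, so full £100,000 applies
  Base: £359,900 − £100,000 = £259,900
  £259,900 × 12% = £31,188

Mainline income levy:
  £140,000 × 11% = £15,400
  £52,000 × 25% = £13,000
  £232,100 × 34% = £78,914
  → £107,314

£107,314 > £31,188, so the mainline income levy governs.

£107,314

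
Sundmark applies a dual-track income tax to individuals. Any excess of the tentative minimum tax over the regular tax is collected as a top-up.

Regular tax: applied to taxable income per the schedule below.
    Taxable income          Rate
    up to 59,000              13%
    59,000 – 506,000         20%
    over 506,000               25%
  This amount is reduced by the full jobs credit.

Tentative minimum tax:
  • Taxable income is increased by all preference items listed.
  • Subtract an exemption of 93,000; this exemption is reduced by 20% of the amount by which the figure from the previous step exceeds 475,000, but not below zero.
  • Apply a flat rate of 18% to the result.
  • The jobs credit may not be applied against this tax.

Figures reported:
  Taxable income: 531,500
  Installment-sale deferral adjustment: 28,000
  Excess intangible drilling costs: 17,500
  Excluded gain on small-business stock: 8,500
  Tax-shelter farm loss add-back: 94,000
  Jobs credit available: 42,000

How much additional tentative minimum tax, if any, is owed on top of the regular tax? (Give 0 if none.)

Tentative minimum tax:
  Adjusted income: 531,500 + 28,000 + 17,500 + 8,500 + 94,000 = 679,500
  Exemption: 93,000 − 20% × (679,500 − 475,000) = 93,000 − 40,900 = 52,100
  Base: 679,500 − 52,100 = 627,400
  627,400 × 18% = 112,932

Regular tax:
  59,000 × 13% = 7,670
  447,000 × 20% = 89,400
  25,500 × 25% = 6,375
  → 103,445
  Less jobs credit 42,000 → 61,445

Excess of tentative minimum tax over regular tax: 112,932 − 61,445 = 51,487.

51,487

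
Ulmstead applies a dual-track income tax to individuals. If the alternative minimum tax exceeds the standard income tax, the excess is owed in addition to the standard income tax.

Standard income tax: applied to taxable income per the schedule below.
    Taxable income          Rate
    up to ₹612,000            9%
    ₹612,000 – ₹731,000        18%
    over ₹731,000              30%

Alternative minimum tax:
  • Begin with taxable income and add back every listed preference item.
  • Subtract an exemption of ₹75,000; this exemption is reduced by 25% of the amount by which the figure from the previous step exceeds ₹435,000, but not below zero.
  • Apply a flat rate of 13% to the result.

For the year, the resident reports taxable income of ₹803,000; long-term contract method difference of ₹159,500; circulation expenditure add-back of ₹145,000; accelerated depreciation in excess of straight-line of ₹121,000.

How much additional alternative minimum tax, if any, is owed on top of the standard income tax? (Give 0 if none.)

₹61,605

Alternative minimum tax:
  Adjusted income: ₹803,000 + ₹159,500 + ₹145,000 + ₹121,000 = ₹1,228,500
  Exemption: 25% × (₹1,228,500 − ₹435,000) = ₹198,375 ≥ ₹75,000, so the exemption is fully phased out
  Base: ₹1,228,500 − ₹0 = ₹1,228,500
  ₹1,228,500 × 13% = ₹159,705

Standard income tax:
  ₹612,000 × 9% = ₹55,080
  ₹119,000 × 18% = ₹21,420
  ₹72,000 × 30% = ₹21,600
  → ₹98,100

Excess of alternative minimum tax over standard income tax: ₹159,705 − ₹98,100 = ₹61,605.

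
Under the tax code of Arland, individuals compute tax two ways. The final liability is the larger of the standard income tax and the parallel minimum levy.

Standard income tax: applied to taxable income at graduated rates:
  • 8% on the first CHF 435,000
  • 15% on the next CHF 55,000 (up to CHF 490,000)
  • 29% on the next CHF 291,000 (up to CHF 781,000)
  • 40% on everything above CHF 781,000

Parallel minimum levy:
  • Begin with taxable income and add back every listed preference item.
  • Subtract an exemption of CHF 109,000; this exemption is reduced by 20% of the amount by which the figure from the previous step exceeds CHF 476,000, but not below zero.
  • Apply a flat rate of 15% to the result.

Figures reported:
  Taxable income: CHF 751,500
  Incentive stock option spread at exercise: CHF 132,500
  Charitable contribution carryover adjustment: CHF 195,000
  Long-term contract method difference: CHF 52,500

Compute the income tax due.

Parallel minimum levy:
  Adjusted income: CHF 751,500 + CHF 132,500 + CHF 195,000 + CHF 52,500 = CHF 1,131,500
  Exemption: 20% × (CHF 1,131,500 − CHF 476,000) = CHF 131,100 ≥ CHF 109,000, so the exemption is fully phased out
  Base: CHF 1,131,500 − CHF 0 = CHF 1,131,500
  CHF 1,131,500 × 15% = CHF 169,725

Standard income tax:
  CHF 435,000 × 8% = CHF 34,800
  CHF 55,000 × 15% = CHF 8,250
  CHF 261,500 × 29% = CHF 75,835
  → CHF 118,885

CHF 169,725 > CHF 118,885, so the parallel minimum levy is the binding amount.

CHF 169,725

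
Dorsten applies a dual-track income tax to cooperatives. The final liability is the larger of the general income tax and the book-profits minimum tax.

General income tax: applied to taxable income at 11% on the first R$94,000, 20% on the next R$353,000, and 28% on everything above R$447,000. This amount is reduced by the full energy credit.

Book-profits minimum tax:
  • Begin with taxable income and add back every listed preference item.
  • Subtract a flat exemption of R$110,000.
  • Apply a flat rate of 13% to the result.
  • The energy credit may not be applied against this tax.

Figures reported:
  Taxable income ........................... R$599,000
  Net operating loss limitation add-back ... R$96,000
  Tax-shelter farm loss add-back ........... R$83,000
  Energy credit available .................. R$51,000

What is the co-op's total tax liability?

Book-profits minimum tax:
  Adjusted income: R$599,000 + R$96,000 + R$83,000 = R$778,000
  Less exemption R$110,000 → base R$668,000
  R$668,000 × 13% = R$86,840

General income tax:
  R$94,000 × 11% = R$10,340
  R$353,000 × 20% = R$70,600
  R$152,000 × 28% = R$42,560
  → R$123,500
  Less energy credit R$51,000 → R$72,500

R$86,840 > R$72,500, so the book-profits minimum tax is the binding amount.

R$86,840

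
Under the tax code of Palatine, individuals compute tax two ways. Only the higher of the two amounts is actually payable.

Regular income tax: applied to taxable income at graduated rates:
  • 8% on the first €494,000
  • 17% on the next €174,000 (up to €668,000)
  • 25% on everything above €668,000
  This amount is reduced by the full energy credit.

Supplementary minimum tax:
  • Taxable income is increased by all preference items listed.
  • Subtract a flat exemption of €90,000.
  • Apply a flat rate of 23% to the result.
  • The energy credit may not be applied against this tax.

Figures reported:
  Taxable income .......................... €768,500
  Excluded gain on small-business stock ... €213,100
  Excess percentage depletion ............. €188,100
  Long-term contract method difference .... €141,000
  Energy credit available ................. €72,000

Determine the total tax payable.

€280,761

Regular income tax:
  €494,000 × 8% = €39,520
  €174,000 × 17% = €29,580
  €100,500 × 25% = €25,125
  → €94,225
  Less energy credit €72,000 → €22,225

Supplementary minimum tax:
  Adjusted income: €768,500 + €213,100 + €188,100 + €141,000 = €1,310,700
  Less exemption €90,000 → base €1,220,700
  €1,220,700 × 23% = €280,761

€280,761 > €22,225, so the supplementary minimum tax is the binding amount.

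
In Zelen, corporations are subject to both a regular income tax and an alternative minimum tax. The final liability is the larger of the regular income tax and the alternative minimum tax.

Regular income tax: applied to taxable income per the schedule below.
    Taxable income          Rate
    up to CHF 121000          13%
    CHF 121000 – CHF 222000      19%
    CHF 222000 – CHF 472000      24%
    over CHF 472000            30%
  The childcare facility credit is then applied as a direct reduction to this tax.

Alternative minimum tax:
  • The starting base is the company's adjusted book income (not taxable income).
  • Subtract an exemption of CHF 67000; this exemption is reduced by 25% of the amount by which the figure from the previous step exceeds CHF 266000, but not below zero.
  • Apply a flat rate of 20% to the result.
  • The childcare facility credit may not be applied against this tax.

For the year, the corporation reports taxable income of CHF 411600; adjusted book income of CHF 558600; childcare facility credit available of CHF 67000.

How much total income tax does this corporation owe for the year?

CHF 111720

Alternative minimum tax:
  Base (adjusted book income): CHF 558600
  Exemption: 25% × (CHF 558600 − CHF 266000) = CHF 73150 ≥ CHF 67000, so the exemption is fully phased out
  Base: CHF 558600 − CHF 0 = CHF 558600
  CHF 558600 × 20% = CHF 111720

Regular income tax:
  CHF 121000 × 13% = CHF 15730
  CHF 101000 × 19% = CHF 19190
  CHF 189600 × 24% = CHF 45504
  → CHF 80424
  Less childcare facility credit CHF 67000 → CHF 13424

CHF 111720 > CHF 13424, so the alternative minimum tax is the binding amount.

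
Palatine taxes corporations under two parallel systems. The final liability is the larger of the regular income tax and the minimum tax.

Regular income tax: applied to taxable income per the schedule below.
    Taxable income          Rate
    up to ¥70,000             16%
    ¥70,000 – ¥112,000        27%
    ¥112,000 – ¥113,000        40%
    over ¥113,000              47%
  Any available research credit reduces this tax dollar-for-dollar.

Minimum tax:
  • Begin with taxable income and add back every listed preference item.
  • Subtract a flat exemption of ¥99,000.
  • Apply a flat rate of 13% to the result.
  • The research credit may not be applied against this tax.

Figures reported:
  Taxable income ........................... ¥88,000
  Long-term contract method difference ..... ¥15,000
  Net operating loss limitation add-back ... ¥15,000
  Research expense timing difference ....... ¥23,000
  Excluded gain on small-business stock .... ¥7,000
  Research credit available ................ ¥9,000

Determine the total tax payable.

¥7,060

Regular income tax:
  ¥70,000 × 16% = ¥11,200
  ¥18,000 × 27% = ¥4,860
  → ¥16,060
  Less research credit ¥9,000 → ¥7,060

Minimum tax:
  Adjusted income: ¥88,000 + ¥15,000 + ¥15,000 + ¥23,000 + ¥7,000 = ¥148,000
  Less exemption ¥99,000 → base ¥49,000
  ¥49,000 × 13% = ¥6,370

¥7,060 > ¥6,370, so the regular income tax governs.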